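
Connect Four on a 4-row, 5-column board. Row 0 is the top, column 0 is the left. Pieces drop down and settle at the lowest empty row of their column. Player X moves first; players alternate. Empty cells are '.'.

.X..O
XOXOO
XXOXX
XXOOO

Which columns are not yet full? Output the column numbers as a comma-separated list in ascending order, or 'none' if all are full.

col 0: top cell = '.' → open
col 1: top cell = 'X' → FULL
col 2: top cell = '.' → open
col 3: top cell = '.' → open
col 4: top cell = 'O' → FULL

Answer: 0,2,3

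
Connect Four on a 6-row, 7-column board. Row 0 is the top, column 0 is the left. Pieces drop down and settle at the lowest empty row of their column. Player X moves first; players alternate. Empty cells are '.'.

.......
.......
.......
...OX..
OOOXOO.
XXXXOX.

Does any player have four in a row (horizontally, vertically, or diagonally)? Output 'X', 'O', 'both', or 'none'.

X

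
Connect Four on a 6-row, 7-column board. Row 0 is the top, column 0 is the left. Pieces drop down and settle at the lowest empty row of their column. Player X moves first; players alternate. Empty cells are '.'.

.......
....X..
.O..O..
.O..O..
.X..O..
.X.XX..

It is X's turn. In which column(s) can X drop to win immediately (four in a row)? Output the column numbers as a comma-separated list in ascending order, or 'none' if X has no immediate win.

col 0: drop X → no win
col 1: drop X → no win
col 2: drop X → WIN!
col 3: drop X → no win
col 4: drop X → no win
col 5: drop X → no win
col 6: drop X → no win

Answer: 2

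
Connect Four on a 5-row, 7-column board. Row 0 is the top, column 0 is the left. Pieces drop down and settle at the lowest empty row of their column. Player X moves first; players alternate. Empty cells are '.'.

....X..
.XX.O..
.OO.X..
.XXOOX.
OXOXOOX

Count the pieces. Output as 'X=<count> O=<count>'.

X=10 O=9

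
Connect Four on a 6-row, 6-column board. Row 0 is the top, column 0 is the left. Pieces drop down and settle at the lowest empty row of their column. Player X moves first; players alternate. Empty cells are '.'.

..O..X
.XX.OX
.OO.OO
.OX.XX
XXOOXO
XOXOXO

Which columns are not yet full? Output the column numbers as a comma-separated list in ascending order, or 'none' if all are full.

col 0: top cell = '.' → open
col 1: top cell = '.' → open
col 2: top cell = 'O' → FULL
col 3: top cell = '.' → open
col 4: top cell = '.' → open
col 5: top cell = 'X' → FULL

Answer: 0,1,3,4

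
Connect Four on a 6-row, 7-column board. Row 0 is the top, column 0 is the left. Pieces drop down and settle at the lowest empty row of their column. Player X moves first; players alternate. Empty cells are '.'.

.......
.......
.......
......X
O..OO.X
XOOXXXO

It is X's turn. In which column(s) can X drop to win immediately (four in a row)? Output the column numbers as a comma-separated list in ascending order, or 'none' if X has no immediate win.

Answer: none

Derivation:
col 0: drop X → no win
col 1: drop X → no win
col 2: drop X → no win
col 3: drop X → no win
col 4: drop X → no win
col 5: drop X → no win
col 6: drop X → no win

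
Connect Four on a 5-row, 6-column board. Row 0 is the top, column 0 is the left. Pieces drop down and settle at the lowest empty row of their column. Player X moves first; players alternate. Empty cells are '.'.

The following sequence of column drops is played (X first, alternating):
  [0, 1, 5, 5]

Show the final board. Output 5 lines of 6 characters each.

Answer: ......
......
......
.....O
XO...X

Derivation:
Move 1: X drops in col 0, lands at row 4
Move 2: O drops in col 1, lands at row 4
Move 3: X drops in col 5, lands at row 4
Move 4: O drops in col 5, lands at row 3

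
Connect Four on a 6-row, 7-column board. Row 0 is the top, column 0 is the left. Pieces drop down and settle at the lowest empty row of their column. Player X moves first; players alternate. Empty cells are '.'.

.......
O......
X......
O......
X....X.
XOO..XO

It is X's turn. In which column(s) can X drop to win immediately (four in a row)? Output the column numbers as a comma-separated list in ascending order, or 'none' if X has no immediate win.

Answer: none

Derivation:
col 0: drop X → no win
col 1: drop X → no win
col 2: drop X → no win
col 3: drop X → no win
col 4: drop X → no win
col 5: drop X → no win
col 6: drop X → no win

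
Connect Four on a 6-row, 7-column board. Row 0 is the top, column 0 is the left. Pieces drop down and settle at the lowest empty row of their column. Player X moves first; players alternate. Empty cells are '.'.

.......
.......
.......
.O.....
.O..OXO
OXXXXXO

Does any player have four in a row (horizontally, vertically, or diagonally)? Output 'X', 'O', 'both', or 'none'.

X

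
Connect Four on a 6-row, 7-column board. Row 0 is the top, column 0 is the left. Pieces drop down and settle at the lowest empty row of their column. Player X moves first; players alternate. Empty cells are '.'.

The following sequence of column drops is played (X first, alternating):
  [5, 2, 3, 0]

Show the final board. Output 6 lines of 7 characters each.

Answer: .......
.......
.......
.......
.......
O.OX.X.

Derivation:
Move 1: X drops in col 5, lands at row 5
Move 2: O drops in col 2, lands at row 5
Move 3: X drops in col 3, lands at row 5
Move 4: O drops in col 0, lands at row 5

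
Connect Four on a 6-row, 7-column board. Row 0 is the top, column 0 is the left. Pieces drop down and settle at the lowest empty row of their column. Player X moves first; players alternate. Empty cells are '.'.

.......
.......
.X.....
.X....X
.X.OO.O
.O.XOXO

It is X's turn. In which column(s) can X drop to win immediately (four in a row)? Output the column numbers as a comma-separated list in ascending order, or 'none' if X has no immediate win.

col 0: drop X → no win
col 1: drop X → WIN!
col 2: drop X → no win
col 3: drop X → no win
col 4: drop X → no win
col 5: drop X → no win
col 6: drop X → no win

Answer: 1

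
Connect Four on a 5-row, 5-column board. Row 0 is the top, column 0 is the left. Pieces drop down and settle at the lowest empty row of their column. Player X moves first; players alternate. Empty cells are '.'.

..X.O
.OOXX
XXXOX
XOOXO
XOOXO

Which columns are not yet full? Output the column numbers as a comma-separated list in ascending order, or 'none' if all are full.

Answer: 0,1,3

Derivation:
col 0: top cell = '.' → open
col 1: top cell = '.' → open
col 2: top cell = 'X' → FULL
col 3: top cell = '.' → open
col 4: top cell = 'O' → FULL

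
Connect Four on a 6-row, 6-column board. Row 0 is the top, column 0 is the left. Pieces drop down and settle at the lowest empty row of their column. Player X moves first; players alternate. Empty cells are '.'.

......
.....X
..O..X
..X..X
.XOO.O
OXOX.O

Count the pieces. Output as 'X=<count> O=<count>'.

X=7 O=7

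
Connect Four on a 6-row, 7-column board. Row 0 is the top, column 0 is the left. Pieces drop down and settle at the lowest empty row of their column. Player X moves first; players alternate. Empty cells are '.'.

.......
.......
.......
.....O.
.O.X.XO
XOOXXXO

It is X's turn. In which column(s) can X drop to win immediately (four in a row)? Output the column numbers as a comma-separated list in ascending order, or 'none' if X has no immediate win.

col 0: drop X → no win
col 1: drop X → no win
col 2: drop X → no win
col 3: drop X → no win
col 4: drop X → no win
col 5: drop X → no win
col 6: drop X → no win

Answer: none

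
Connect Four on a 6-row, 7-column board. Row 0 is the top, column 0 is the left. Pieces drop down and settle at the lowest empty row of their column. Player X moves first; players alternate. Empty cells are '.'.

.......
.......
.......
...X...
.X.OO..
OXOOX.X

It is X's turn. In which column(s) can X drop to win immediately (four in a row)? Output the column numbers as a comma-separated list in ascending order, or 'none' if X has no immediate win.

col 0: drop X → no win
col 1: drop X → no win
col 2: drop X → no win
col 3: drop X → no win
col 4: drop X → no win
col 5: drop X → no win
col 6: drop X → no win

Answer: none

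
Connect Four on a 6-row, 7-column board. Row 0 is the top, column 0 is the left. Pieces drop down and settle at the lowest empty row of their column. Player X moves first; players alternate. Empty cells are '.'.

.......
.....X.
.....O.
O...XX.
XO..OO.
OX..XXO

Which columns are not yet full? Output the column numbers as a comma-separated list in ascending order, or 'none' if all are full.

col 0: top cell = '.' → open
col 1: top cell = '.' → open
col 2: top cell = '.' → open
col 3: top cell = '.' → open
col 4: top cell = '.' → open
col 5: top cell = '.' → open
col 6: top cell = '.' → open

Answer: 0,1,2,3,4,5,6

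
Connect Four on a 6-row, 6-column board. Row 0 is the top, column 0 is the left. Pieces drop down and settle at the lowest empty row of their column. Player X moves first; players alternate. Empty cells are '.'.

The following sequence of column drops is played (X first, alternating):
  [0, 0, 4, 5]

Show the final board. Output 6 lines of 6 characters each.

Move 1: X drops in col 0, lands at row 5
Move 2: O drops in col 0, lands at row 4
Move 3: X drops in col 4, lands at row 5
Move 4: O drops in col 5, lands at row 5

Answer: ......
......
......
......
O.....
X...XO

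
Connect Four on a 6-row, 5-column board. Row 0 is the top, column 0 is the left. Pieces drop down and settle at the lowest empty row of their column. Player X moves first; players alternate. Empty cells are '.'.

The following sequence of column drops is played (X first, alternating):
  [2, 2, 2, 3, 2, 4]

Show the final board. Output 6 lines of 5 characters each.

Answer: .....
.....
..X..
..X..
..O..
..XOO

Derivation:
Move 1: X drops in col 2, lands at row 5
Move 2: O drops in col 2, lands at row 4
Move 3: X drops in col 2, lands at row 3
Move 4: O drops in col 3, lands at row 5
Move 5: X drops in col 2, lands at row 2
Move 6: O drops in col 4, lands at row 5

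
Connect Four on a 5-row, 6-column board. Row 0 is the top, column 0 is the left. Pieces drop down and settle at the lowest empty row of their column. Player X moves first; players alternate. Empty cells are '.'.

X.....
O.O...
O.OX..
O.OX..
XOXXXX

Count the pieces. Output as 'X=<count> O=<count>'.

X=8 O=7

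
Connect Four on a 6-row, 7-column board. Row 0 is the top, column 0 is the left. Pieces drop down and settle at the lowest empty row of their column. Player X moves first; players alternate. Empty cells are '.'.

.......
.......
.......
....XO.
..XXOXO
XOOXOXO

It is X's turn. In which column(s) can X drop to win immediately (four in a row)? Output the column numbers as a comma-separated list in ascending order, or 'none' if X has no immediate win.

Answer: none

Derivation:
col 0: drop X → no win
col 1: drop X → no win
col 2: drop X → no win
col 3: drop X → no win
col 4: drop X → no win
col 5: drop X → no win
col 6: drop X → no win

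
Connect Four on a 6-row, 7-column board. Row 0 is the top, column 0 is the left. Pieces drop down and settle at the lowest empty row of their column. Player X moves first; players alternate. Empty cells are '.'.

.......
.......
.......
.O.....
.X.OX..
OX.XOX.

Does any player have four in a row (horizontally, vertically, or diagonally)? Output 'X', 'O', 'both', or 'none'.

none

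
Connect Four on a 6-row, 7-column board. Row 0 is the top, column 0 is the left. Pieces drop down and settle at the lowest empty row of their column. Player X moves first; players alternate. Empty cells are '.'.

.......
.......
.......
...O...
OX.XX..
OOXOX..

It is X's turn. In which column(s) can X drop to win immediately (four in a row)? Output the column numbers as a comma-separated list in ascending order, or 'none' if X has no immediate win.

Answer: 2

Derivation:
col 0: drop X → no win
col 1: drop X → no win
col 2: drop X → WIN!
col 3: drop X → no win
col 4: drop X → no win
col 5: drop X → no win
col 6: drop X → no win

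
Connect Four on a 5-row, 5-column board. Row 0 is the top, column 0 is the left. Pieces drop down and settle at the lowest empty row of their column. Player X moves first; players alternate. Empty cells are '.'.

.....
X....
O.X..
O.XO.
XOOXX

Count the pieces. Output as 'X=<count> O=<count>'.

X=6 O=5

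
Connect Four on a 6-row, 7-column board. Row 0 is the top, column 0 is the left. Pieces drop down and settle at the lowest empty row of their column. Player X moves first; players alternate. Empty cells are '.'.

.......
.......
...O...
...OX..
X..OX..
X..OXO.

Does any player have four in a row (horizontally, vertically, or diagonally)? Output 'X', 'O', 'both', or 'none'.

O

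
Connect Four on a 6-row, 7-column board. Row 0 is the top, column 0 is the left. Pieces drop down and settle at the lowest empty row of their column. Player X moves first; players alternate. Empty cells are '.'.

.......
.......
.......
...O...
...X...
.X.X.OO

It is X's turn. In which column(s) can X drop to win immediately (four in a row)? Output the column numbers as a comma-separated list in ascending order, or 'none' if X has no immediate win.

col 0: drop X → no win
col 1: drop X → no win
col 2: drop X → no win
col 3: drop X → no win
col 4: drop X → no win
col 5: drop X → no win
col 6: drop X → no win

Answer: none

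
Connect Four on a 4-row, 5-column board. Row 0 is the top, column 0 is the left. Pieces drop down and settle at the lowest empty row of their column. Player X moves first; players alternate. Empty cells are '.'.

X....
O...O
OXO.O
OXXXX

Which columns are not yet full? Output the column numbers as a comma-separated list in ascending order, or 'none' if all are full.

Answer: 1,2,3,4

Derivation:
col 0: top cell = 'X' → FULL
col 1: top cell = '.' → open
col 2: top cell = '.' → open
col 3: top cell = '.' → open
col 4: top cell = '.' → open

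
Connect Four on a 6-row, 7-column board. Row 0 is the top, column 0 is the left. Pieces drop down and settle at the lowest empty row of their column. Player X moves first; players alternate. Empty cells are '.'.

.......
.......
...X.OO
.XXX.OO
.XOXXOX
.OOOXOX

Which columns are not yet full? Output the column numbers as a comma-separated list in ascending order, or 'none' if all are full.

Answer: 0,1,2,3,4,5,6

Derivation:
col 0: top cell = '.' → open
col 1: top cell = '.' → open
col 2: top cell = '.' → open
col 3: top cell = '.' → open
col 4: top cell = '.' → open
col 5: top cell = '.' → open
col 6: top cell = '.' → open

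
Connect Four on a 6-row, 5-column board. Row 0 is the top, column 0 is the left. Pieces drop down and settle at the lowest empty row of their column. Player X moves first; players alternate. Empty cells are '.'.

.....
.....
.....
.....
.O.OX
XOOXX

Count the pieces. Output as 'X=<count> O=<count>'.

X=4 O=4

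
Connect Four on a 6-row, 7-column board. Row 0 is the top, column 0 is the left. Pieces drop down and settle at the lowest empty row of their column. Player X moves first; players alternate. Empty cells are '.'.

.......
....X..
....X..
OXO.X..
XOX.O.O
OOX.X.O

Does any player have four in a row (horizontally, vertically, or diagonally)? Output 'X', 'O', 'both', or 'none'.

none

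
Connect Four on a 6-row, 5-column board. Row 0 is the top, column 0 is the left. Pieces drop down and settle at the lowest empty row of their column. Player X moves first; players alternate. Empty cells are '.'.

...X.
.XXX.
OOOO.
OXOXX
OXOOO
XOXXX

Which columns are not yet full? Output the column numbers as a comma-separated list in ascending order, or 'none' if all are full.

Answer: 0,1,2,4

Derivation:
col 0: top cell = '.' → open
col 1: top cell = '.' → open
col 2: top cell = '.' → open
col 3: top cell = 'X' → FULL
col 4: top cell = '.' → open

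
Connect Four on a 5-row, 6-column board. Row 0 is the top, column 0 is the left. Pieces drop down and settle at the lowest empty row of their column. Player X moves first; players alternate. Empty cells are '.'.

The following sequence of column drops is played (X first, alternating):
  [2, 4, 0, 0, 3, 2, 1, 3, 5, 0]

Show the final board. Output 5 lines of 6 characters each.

Move 1: X drops in col 2, lands at row 4
Move 2: O drops in col 4, lands at row 4
Move 3: X drops in col 0, lands at row 4
Move 4: O drops in col 0, lands at row 3
Move 5: X drops in col 3, lands at row 4
Move 6: O drops in col 2, lands at row 3
Move 7: X drops in col 1, lands at row 4
Move 8: O drops in col 3, lands at row 3
Move 9: X drops in col 5, lands at row 4
Move 10: O drops in col 0, lands at row 2

Answer: ......
......
O.....
O.OO..
XXXXOX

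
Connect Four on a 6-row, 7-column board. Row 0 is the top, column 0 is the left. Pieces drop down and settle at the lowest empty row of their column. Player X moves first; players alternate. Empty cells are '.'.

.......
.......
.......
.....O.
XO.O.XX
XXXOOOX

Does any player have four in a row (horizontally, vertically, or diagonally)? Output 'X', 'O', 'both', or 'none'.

none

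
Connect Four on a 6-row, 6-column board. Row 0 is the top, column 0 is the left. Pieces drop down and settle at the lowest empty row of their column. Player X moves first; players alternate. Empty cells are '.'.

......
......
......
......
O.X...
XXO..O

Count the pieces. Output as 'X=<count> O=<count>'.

X=3 O=3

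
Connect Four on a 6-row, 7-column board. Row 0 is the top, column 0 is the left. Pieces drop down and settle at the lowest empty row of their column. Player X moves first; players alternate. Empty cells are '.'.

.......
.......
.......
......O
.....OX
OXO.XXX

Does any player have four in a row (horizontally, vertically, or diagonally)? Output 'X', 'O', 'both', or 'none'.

none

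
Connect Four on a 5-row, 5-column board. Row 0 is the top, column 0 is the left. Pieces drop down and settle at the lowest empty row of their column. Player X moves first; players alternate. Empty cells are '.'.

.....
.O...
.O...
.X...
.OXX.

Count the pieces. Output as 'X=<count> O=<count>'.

X=3 O=3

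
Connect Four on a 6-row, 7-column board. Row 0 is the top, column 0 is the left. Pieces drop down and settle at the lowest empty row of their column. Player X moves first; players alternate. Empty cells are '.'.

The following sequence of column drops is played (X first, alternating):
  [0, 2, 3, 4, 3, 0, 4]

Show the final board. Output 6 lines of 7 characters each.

Answer: .......
.......
.......
.......
O..XX..
X.OXO..

Derivation:
Move 1: X drops in col 0, lands at row 5
Move 2: O drops in col 2, lands at row 5
Move 3: X drops in col 3, lands at row 5
Move 4: O drops in col 4, lands at row 5
Move 5: X drops in col 3, lands at row 4
Move 6: O drops in col 0, lands at row 4
Move 7: X drops in col 4, lands at row 4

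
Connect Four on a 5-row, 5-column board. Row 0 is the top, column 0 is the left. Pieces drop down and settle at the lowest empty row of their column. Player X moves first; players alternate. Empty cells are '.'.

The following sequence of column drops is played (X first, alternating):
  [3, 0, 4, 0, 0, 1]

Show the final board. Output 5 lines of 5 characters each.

Move 1: X drops in col 3, lands at row 4
Move 2: O drops in col 0, lands at row 4
Move 3: X drops in col 4, lands at row 4
Move 4: O drops in col 0, lands at row 3
Move 5: X drops in col 0, lands at row 2
Move 6: O drops in col 1, lands at row 4

Answer: .....
.....
X....
O....
OO.XX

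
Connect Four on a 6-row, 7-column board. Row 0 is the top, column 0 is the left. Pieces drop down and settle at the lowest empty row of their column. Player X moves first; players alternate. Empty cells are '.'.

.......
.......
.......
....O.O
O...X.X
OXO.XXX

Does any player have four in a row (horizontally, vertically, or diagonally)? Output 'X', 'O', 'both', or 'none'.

none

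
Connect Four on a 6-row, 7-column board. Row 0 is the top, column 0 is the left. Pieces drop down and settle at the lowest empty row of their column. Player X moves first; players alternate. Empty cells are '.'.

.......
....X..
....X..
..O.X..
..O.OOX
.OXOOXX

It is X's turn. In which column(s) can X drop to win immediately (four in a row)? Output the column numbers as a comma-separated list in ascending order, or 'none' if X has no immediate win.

Answer: 4

Derivation:
col 0: drop X → no win
col 1: drop X → no win
col 2: drop X → no win
col 3: drop X → no win
col 4: drop X → WIN!
col 5: drop X → no win
col 6: drop X → no win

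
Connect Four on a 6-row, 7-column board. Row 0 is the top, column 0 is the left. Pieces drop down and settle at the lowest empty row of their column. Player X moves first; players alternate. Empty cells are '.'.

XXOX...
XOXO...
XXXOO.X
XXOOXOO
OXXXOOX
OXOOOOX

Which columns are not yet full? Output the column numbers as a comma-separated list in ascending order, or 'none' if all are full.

Answer: 4,5,6

Derivation:
col 0: top cell = 'X' → FULL
col 1: top cell = 'X' → FULL
col 2: top cell = 'O' → FULL
col 3: top cell = 'X' → FULL
col 4: top cell = '.' → open
col 5: top cell = '.' → open
col 6: top cell = '.' → open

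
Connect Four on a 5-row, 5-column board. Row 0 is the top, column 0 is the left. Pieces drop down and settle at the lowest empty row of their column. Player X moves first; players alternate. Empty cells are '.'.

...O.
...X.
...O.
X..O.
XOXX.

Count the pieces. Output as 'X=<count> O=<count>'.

X=5 O=4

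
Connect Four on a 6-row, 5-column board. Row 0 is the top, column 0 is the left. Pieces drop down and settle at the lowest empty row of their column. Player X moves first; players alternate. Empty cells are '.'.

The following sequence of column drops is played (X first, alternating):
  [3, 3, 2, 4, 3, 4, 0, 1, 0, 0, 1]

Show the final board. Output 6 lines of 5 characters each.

Move 1: X drops in col 3, lands at row 5
Move 2: O drops in col 3, lands at row 4
Move 3: X drops in col 2, lands at row 5
Move 4: O drops in col 4, lands at row 5
Move 5: X drops in col 3, lands at row 3
Move 6: O drops in col 4, lands at row 4
Move 7: X drops in col 0, lands at row 5
Move 8: O drops in col 1, lands at row 5
Move 9: X drops in col 0, lands at row 4
Move 10: O drops in col 0, lands at row 3
Move 11: X drops in col 1, lands at row 4

Answer: .....
.....
.....
O..X.
XX.OO
XOXXO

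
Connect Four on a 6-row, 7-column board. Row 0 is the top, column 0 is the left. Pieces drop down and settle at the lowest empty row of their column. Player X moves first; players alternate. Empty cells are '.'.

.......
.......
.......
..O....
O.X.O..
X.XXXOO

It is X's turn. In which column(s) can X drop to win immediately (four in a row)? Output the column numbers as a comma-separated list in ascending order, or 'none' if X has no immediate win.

Answer: 1

Derivation:
col 0: drop X → no win
col 1: drop X → WIN!
col 2: drop X → no win
col 3: drop X → no win
col 4: drop X → no win
col 5: drop X → no win
col 6: drop X → no win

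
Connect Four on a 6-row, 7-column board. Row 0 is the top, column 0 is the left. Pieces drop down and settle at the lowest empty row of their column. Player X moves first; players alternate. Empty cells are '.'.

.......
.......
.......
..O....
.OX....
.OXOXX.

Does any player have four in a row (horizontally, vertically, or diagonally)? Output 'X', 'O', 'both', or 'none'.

none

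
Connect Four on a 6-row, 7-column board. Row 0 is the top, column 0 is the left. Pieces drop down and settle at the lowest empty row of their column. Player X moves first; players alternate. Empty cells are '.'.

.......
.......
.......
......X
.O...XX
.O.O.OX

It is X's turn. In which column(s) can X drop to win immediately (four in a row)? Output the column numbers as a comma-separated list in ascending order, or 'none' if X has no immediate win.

Answer: 6

Derivation:
col 0: drop X → no win
col 1: drop X → no win
col 2: drop X → no win
col 3: drop X → no win
col 4: drop X → no win
col 5: drop X → no win
col 6: drop X → WIN!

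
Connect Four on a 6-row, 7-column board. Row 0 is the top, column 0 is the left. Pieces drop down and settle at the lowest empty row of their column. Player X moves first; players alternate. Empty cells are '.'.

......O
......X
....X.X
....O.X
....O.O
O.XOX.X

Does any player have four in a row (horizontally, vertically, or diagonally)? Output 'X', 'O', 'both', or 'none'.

none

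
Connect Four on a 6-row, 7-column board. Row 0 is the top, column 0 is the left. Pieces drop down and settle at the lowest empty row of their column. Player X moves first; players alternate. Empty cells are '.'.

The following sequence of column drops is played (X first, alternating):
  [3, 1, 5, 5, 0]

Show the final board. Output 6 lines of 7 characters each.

Move 1: X drops in col 3, lands at row 5
Move 2: O drops in col 1, lands at row 5
Move 3: X drops in col 5, lands at row 5
Move 4: O drops in col 5, lands at row 4
Move 5: X drops in col 0, lands at row 5

Answer: .......
.......
.......
.......
.....O.
XO.X.X.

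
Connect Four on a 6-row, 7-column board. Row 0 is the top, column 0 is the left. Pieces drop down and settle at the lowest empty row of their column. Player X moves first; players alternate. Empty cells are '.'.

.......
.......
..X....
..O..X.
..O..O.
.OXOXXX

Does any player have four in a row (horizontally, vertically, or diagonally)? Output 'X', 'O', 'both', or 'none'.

none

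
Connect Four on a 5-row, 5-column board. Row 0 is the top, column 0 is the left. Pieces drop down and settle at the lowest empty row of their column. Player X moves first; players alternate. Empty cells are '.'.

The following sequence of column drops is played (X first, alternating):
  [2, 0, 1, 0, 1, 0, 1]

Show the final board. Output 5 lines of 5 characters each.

Answer: .....
.....
OX...
OX...
OXX..

Derivation:
Move 1: X drops in col 2, lands at row 4
Move 2: O drops in col 0, lands at row 4
Move 3: X drops in col 1, lands at row 4
Move 4: O drops in col 0, lands at row 3
Move 5: X drops in col 1, lands at row 3
Move 6: O drops in col 0, lands at row 2
Move 7: X drops in col 1, lands at row 2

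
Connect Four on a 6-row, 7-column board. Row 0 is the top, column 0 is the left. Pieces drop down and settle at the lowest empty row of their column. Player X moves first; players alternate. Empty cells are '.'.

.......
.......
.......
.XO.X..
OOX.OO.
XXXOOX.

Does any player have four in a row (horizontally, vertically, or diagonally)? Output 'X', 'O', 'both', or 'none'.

none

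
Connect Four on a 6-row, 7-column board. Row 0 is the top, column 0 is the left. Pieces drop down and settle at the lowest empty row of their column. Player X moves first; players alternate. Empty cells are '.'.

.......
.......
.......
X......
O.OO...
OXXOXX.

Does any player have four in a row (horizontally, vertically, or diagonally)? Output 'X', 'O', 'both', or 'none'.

none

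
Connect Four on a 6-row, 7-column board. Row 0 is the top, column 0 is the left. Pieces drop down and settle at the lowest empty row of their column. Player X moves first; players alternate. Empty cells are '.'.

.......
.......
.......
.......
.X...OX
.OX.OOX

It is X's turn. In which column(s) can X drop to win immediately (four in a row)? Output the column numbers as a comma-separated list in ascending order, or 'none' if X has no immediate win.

Answer: none

Derivation:
col 0: drop X → no win
col 1: drop X → no win
col 2: drop X → no win
col 3: drop X → no win
col 4: drop X → no win
col 5: drop X → no win
col 6: drop X → no win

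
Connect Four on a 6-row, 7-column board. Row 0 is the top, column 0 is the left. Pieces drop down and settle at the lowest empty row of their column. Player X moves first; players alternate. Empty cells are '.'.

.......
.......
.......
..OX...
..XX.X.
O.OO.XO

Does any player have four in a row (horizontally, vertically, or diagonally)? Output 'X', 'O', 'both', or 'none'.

none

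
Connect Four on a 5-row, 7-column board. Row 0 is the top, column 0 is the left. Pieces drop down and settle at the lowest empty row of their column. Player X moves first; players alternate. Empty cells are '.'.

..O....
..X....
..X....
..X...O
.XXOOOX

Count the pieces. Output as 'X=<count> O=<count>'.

X=6 O=5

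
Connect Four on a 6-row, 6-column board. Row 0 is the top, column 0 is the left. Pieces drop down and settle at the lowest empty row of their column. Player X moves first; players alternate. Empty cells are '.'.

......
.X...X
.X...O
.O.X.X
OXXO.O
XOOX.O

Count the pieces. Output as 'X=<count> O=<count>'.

X=9 O=8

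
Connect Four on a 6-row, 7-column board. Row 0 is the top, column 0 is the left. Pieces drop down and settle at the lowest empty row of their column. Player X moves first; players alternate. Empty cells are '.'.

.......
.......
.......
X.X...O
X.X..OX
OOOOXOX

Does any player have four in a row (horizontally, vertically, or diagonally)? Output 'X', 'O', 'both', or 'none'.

O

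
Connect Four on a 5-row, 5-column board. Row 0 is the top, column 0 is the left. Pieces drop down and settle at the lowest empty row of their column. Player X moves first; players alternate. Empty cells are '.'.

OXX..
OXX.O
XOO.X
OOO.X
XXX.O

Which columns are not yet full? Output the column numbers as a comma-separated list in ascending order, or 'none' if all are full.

Answer: 3,4

Derivation:
col 0: top cell = 'O' → FULL
col 1: top cell = 'X' → FULL
col 2: top cell = 'X' → FULL
col 3: top cell = '.' → open
col 4: top cell = '.' → open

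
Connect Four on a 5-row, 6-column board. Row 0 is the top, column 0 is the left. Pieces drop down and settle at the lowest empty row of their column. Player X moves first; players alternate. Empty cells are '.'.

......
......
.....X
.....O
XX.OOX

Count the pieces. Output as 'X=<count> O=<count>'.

X=4 O=3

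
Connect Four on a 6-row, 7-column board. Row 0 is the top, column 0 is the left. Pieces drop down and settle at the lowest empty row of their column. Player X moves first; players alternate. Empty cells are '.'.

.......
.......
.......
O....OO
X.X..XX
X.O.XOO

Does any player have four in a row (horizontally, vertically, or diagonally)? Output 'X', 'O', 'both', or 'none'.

none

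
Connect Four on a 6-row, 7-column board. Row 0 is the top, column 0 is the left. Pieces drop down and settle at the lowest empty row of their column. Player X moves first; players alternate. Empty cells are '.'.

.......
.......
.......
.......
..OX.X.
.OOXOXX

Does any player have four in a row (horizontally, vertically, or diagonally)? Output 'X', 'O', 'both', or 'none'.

none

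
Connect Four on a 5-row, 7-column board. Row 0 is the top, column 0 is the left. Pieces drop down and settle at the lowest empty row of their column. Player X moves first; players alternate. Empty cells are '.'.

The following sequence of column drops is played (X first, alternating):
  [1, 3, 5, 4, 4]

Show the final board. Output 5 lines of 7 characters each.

Answer: .......
.......
.......
....X..
.X.OOX.

Derivation:
Move 1: X drops in col 1, lands at row 4
Move 2: O drops in col 3, lands at row 4
Move 3: X drops in col 5, lands at row 4
Move 4: O drops in col 4, lands at row 4
Move 5: X drops in col 4, lands at row 3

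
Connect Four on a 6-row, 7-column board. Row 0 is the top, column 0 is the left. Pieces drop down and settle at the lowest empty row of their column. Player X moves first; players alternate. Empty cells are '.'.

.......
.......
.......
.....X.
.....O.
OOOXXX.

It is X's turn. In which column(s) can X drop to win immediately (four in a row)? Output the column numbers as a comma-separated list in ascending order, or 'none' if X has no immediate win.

col 0: drop X → no win
col 1: drop X → no win
col 2: drop X → no win
col 3: drop X → no win
col 4: drop X → no win
col 5: drop X → no win
col 6: drop X → WIN!

Answer: 6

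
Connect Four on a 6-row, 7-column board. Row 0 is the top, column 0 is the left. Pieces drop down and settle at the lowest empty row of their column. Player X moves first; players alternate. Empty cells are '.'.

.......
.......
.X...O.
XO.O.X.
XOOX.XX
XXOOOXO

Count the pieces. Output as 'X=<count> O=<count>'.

X=10 O=9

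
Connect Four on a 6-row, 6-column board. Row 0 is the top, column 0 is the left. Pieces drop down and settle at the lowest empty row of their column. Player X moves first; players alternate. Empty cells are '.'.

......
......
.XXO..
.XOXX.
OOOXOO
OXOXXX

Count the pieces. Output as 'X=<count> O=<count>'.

X=10 O=9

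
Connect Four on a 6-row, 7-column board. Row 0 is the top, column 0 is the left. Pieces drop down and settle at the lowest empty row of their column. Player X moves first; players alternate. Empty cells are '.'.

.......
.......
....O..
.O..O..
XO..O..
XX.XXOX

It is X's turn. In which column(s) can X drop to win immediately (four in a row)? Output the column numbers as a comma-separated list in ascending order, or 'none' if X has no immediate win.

col 0: drop X → no win
col 1: drop X → no win
col 2: drop X → WIN!
col 3: drop X → no win
col 4: drop X → no win
col 5: drop X → no win
col 6: drop X → no win

Answer: 2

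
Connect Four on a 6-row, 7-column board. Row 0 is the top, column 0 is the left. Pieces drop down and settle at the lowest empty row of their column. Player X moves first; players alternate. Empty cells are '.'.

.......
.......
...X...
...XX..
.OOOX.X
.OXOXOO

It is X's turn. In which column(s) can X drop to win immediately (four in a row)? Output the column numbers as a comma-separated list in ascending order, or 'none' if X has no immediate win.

Answer: 4

Derivation:
col 0: drop X → no win
col 1: drop X → no win
col 2: drop X → no win
col 3: drop X → no win
col 4: drop X → WIN!
col 5: drop X → no win
col 6: drop X → no win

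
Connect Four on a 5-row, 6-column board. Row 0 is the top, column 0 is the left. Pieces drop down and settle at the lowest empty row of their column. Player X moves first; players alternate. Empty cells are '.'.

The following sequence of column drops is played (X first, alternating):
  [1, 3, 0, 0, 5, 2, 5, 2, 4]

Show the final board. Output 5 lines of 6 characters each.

Move 1: X drops in col 1, lands at row 4
Move 2: O drops in col 3, lands at row 4
Move 3: X drops in col 0, lands at row 4
Move 4: O drops in col 0, lands at row 3
Move 5: X drops in col 5, lands at row 4
Move 6: O drops in col 2, lands at row 4
Move 7: X drops in col 5, lands at row 3
Move 8: O drops in col 2, lands at row 3
Move 9: X drops in col 4, lands at row 4

Answer: ......
......
......
O.O..X
XXOOXX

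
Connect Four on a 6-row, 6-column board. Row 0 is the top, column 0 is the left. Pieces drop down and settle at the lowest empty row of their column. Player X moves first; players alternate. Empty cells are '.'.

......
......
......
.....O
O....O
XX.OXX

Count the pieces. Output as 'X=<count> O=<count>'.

X=4 O=4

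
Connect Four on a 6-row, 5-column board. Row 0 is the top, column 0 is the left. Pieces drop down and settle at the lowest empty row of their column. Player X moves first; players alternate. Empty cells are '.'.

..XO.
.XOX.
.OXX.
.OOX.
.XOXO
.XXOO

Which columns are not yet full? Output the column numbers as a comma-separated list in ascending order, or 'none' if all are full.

col 0: top cell = '.' → open
col 1: top cell = '.' → open
col 2: top cell = 'X' → FULL
col 3: top cell = 'O' → FULL
col 4: top cell = '.' → open

Answer: 0,1,4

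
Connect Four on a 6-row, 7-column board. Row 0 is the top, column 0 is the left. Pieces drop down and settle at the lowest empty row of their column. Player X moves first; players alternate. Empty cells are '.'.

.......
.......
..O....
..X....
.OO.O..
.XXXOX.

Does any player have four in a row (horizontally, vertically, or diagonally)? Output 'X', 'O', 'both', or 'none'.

none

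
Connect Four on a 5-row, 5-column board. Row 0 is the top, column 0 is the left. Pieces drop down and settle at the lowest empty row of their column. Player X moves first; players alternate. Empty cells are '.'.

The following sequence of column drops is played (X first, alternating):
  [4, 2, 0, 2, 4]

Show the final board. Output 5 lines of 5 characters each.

Answer: .....
.....
.....
..O.X
X.O.X

Derivation:
Move 1: X drops in col 4, lands at row 4
Move 2: O drops in col 2, lands at row 4
Move 3: X drops in col 0, lands at row 4
Move 4: O drops in col 2, lands at row 3
Move 5: X drops in col 4, lands at row 3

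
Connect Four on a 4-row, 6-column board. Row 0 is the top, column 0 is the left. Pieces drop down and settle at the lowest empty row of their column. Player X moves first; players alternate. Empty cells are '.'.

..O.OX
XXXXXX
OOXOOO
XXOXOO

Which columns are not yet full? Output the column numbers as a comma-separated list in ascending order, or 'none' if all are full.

Answer: 0,1,3

Derivation:
col 0: top cell = '.' → open
col 1: top cell = '.' → open
col 2: top cell = 'O' → FULL
col 3: top cell = '.' → open
col 4: top cell = 'O' → FULL
col 5: top cell = 'X' → FULL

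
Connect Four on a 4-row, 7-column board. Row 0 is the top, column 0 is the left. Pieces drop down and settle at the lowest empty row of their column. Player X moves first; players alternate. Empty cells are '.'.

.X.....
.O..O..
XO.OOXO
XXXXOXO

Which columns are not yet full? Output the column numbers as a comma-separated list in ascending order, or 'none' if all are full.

Answer: 0,2,3,4,5,6

Derivation:
col 0: top cell = '.' → open
col 1: top cell = 'X' → FULL
col 2: top cell = '.' → open
col 3: top cell = '.' → open
col 4: top cell = '.' → open
col 5: top cell = '.' → open
col 6: top cell = '.' → open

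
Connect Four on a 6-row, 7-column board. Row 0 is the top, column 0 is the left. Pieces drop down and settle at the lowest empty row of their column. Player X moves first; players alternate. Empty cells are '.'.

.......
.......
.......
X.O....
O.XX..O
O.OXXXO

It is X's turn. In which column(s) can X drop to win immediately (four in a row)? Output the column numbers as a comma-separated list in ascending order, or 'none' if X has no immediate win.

Answer: none

Derivation:
col 0: drop X → no win
col 1: drop X → no win
col 2: drop X → no win
col 3: drop X → no win
col 4: drop X → no win
col 5: drop X → no win
col 6: drop X → no win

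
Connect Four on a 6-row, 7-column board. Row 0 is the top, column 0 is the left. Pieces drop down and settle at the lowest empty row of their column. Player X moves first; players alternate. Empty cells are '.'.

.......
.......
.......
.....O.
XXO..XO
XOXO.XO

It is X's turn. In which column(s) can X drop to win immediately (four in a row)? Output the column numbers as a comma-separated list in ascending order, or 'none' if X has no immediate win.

Answer: none

Derivation:
col 0: drop X → no win
col 1: drop X → no win
col 2: drop X → no win
col 3: drop X → no win
col 4: drop X → no win
col 5: drop X → no win
col 6: drop X → no win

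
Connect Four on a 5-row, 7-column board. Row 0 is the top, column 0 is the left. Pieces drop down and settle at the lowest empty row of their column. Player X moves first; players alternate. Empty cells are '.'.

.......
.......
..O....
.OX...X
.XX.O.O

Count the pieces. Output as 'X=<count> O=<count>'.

X=4 O=4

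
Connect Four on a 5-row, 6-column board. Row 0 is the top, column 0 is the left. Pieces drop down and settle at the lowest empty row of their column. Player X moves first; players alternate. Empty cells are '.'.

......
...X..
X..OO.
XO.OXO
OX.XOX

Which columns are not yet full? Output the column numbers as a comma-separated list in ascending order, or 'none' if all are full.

Answer: 0,1,2,3,4,5

Derivation:
col 0: top cell = '.' → open
col 1: top cell = '.' → open
col 2: top cell = '.' → open
col 3: top cell = '.' → open
col 4: top cell = '.' → open
col 5: top cell = '.' → open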